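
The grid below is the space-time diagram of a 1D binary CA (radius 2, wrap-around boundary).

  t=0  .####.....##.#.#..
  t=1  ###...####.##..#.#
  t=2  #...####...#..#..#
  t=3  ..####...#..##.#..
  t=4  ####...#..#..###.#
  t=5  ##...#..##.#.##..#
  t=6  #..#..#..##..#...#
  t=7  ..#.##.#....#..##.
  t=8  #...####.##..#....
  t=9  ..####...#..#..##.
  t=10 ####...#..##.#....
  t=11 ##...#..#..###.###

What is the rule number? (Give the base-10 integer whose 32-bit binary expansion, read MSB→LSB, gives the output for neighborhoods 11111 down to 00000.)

2228740747

  ##### -> #   bit 31 = 1  t=4,i=1
  ####. -> .   bit 30 = 0  t=0,i=3
  ###.# -> .   bit 29 = 0  t=1,i=9
  ###.. -> .   bit 28 = 0  t=0,i=4
  ##.## -> .   bit 27 = 0  t=1,i=10
  ##.#. -> #   bit 26 = 1  t=0,i=12
  ##..# -> .   bit 25 = 0  t=1,i=13
  ##... -> .   bit 24 = 0  t=0,i=5
  #.### -> #   bit 23 = 1  t=1,i=17
  #.##. -> #   bit 22 = 1  t=1,i=11
  #.#.# -> .   bit 21 = 0  t=0,i=13
  #.#.. -> #   bit 20 = 1  t=0,i=15
  #..## -> .   bit 19 = 0  t=2,i=16
  #..#. -> #   bit 18 = 1  t=1,i=14
  #...# -> #   bit 17 = 1  t=0,i=17
  #.... -> #   bit 16 = 1  t=0,i=6
  .#### -> #   bit 15 = 1  t=0,i=2
  .###. -> #   bit 14 = 1  t=4,i=14
  .##.# -> #   bit 13 = 1  t=0,i=11
  .##.. -> .   bit 12 = 0  t=1,i=12
  .#.## -> .   bit 11 = 0  t=1,i=16
  .#.#. -> .   bit 10 = 0  t=0,i=14
  .#..# -> #   bit 9 = 1  t=2,i=12
  .#... -> .   bit 8 = 0  t=0,i=16
  ..### -> #   bit 7 = 1  t=0,i=1
  ..##. -> .   bit 6 = 0  t=0,i=10
  ..#.# -> .   bit 5 = 0  t=1,i=15
  ..#.. -> .   bit 4 = 0  t=2,i=11
  ...## -> #   bit 3 = 1  t=0,i=0
  ...#. -> .   bit 2 = 0  t=2,i=10
  ....# -> #   bit 1 = 1  t=0,i=8
  ..... -> #   bit 0 = 1  t=0,i=7
  bits 10000100110101111110001010001011 = 2228740747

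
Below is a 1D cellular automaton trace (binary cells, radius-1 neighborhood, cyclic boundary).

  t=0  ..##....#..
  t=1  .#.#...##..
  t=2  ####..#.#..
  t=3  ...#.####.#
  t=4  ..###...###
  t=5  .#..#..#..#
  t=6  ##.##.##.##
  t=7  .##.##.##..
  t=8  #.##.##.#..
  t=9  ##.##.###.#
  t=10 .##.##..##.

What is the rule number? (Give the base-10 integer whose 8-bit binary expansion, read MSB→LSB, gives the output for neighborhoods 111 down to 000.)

102

  ### -> .   bit 7 = 0  t=2,i=1
  ##. -> #   bit 6 = 1  t=0,i=3
  #.# -> #   bit 5 = 1  t=1,i=2
  #.. -> .   bit 4 = 0  t=0,i=4
  .## -> .   bit 3 = 0  t=0,i=2
  .#. -> #   bit 2 = 1  t=0,i=8
  ..# -> #   bit 1 = 1  t=0,i=1
  ... -> .   bit 0 = 0  t=0,i=0
  bits 01100110 = 102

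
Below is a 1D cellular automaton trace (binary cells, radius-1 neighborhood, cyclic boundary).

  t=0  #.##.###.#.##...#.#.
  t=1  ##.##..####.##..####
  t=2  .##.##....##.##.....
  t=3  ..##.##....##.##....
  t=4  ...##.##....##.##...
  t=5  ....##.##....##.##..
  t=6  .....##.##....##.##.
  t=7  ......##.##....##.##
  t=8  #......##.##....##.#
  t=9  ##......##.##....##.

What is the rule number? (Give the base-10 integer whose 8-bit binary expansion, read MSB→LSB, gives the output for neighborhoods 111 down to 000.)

  nb ###: next=.  (t=0,i=6, bit7=0)
  nb ##.: next=#  (t=0,i=3, bit6=1)
  nb #.#: next=#  (t=0,i=1, bit5=1)
  nb #..: next=#  (t=0,i=13, bit4=1)
  nb .##: next=.  (t=0,i=2, bit3=0)
  nb .#.: next=#  (t=0,i=0, bit2=1)
  nb ..#: next=.  (t=0,i=15, bit1=0)
  nb ...: next=.  (t=0,i=14, bit0=0)
  bits 01110100 = 116

116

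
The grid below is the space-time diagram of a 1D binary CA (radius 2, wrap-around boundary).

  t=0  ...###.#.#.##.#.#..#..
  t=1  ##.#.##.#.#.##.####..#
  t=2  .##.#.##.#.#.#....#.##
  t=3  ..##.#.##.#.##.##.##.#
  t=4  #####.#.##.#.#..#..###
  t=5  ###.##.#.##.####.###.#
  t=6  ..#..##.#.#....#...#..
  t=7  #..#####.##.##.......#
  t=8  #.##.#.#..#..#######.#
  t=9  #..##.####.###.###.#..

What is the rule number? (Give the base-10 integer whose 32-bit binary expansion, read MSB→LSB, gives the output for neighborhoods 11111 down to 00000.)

3038592739

  [31] ##### => #  t=4,i=0
  [30] ####. => .  t=1,i=17
  [29] ###.# => #  t=0,i=5
  [28] ###.. => #  t=1,i=18
  [27] ##.## => .  t=1,i=14
  [26] ##.#. => #  t=0,i=6
  [25] ##..# => .  t=1,i=19
  [24] ##... => #  t=7,i=14
  [23] #.### => .  t=1,i=15
  [22] #.##. => .  t=0,i=11
  [21] #.#.# => .  t=0,i=7
  [20] #.#.. => #  t=0,i=16
  [19] #..## => #  t=1,i=20
  [18] #..#. => #  t=0,i=18
  [17] #...# => .  t=6,i=17
  [16] #.... => #  t=0,i=21
  [15] .#### => .  t=1,i=16
  [14] .###. => .  t=0,i=4
  [13] .##.# => #  t=0,i=12
  [12] .##.. => #  t=7,i=0
  [11] .#.## => #  t=0,i=10
  [10] .#.#. => #  t=0,i=8
  [9] .#..# => #  t=0,i=17
  [8] .#... => .  t=0,i=20
  [7] ..### => #  t=0,i=3
  [6] ..##. => #  t=3,i=2
  [5] ..#.# => #  t=2,i=18
  [4] ..#.. => .  t=0,i=19
  [3] ...## => .  t=0,i=2
  [2] ...#. => .  t=2,i=17
  [1] ....# => #  t=0,i=1
  [0] ..... => #  t=0,i=0
  bits 10110101000111010011111011100011 = 3038592739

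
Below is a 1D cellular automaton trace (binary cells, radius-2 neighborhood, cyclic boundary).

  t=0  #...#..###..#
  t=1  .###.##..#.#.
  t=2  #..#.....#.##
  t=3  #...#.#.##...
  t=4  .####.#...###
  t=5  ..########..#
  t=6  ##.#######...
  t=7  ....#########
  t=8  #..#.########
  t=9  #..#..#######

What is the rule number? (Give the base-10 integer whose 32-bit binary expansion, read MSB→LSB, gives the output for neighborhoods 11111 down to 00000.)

4114252589

  nb #####: next=#  (t=5,i=4, bit31=1)
  nb ####.: next=#  (t=4,i=3, bit30=1)
  nb ###.#: next=#  (t=1,i=3, bit29=1)
  nb ###..: next=#  (t=0,i=9, bit28=1)
  nb ##.##: next=.  (t=1,i=4, bit27=0)
  nb ##.#.: next=#  (t=4,i=5, bit26=1)
  nb ##..#: next=.  (t=0,i=10, bit25=0)
  nb ##...: next=#  (t=0,i=1, bit24=1)
  nb #.###: next=.  (t=2,i=11, bit23=0)
  nb #.##.: next=.  (t=1,i=5, bit22=0)
  nb #.#.#: next=#  (t=3,i=6, bit21=1)
  nb #.#..: next=#  (t=1,i=11, bit20=1)
  nb #..##: next=#  (t=0,i=6, bit19=1)
  nb #..#.: next=.  (t=1,i=8, bit18=0)
  nb #...#: next=#  (t=0,i=2, bit17=1)
  nb #....: next=.  (t=2,i=5, bit16=0)
  nb .####: next=#  (t=4,i=2, bit15=1)
  nb .###.: next=.  (t=0,i=8, bit14=0)
  nb .##.#: next=.  (t=6,i=1, bit13=0)
  nb .##..: next=.  (t=0,i=0, bit12=0)
  nb .#.##: next=.  (t=2,i=10, bit11=0)
  nb .#.#.: next=.  (t=1,i=10, bit10=0)
  nb .#..#: next=#  (t=0,i=5, bit9=1)
  nb .#...: next=#  (t=2,i=4, bit8=1)
  nb ..###: next=.  (t=0,i=7, bit7=0)
  nb ..##.: next=.  (t=0,i=12, bit6=0)
  nb ..#.#: next=#  (t=1,i=9, bit5=1)
  nb ..#..: next=.  (t=0,i=4, bit4=0)
  nb ...##: next=#  (t=4,i=9, bit3=1)
  nb ...#.: next=#  (t=0,i=3, bit2=1)
  nb ....#: next=.  (t=2,i=7, bit1=0)
  nb .....: next=#  (t=2,i=6, bit0=1)
  bits 11110101001110101000001100101101 = 4114252589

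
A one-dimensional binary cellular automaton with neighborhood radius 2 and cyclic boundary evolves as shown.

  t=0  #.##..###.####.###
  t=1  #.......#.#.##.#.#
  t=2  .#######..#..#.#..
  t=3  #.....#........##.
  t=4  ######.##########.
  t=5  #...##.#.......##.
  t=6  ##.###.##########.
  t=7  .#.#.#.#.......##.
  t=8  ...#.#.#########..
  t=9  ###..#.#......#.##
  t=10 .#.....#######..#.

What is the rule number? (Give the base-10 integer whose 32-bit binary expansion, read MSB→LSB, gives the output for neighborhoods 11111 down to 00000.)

  [31] ##### => .  t=2,i=3
  [30] ####. => #  t=0,i=12
  [29] ###.# => #  t=0,i=0
  [28] ###.. => .  t=2,i=7
  [27] ##.## => .  t=0,i=1
  [26] ##.#. => .  t=1,i=14
  [25] ##..# => .  t=0,i=4
  [24] ##... => #  t=1,i=1
  [23] #.### => #  t=0,i=10
  [22] #.##. => .  t=0,i=2
  [21] #.#.# => #  t=1,i=10
  [20] #.#.. => #  t=2,i=15
  [19] #..## => .  t=0,i=5
  [18] #..#. => .  t=2,i=9
  [17] #...# => .  t=2,i=17
  [16] #.... => #  t=1,i=2
  [15] .#### => .  t=0,i=11
  [14] .###. => .  t=0,i=7
  [13] .##.# => #  t=1,i=13
  [12] .##.. => .  t=0,i=3
  [11] .#.## => .  t=1,i=11
  [10] .#.#. => .  t=1,i=9
  [9] .#..# => .  t=2,i=11
  [8] .#... => #  t=2,i=16
  [7] ..### => .  t=0,i=6
  [6] ..##. => #  t=3,i=15
  [5] ..#.# => .  t=1,i=8
  [4] ..#.. => .  t=2,i=10
  [3] ...## => #  t=2,i=0
  [2] ...#. => #  t=1,i=7
  [1] ....# => #  t=1,i=6
  [0] ..... => #  t=1,i=3
  bits 01100001101100010010000101001111 = 1638998351

1638998351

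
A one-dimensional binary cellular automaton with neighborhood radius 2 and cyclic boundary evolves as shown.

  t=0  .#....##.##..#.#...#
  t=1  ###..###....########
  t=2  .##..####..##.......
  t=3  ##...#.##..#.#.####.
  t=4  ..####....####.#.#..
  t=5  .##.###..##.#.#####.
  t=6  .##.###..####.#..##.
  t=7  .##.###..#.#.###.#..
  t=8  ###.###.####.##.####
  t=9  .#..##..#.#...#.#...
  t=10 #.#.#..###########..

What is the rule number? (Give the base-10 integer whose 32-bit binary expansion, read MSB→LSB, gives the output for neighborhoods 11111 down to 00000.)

1438017517

  ##### -> .   bit 31 = 0  t=1,i=0
  ####. -> #   bit 30 = 1  t=1,i=1
  ###.# -> .   bit 29 = 0  t=3,i=18
  ###.. -> #   bit 28 = 1  t=1,i=2
  ##.## -> .   bit 27 = 0  t=0,i=8
  ##.#. -> #   bit 26 = 1  t=4,i=14
  ##..# -> .   bit 25 = 0  t=0,i=11
  ##... -> #   bit 24 = 1  t=1,i=8
  #.### -> #   bit 23 = 1  t=3,i=15
  #.##. -> .   bit 22 = 0  t=0,i=9
  #.#.# -> #   bit 21 = 1  t=3,i=13
  #.#.. -> #   bit 20 = 1  t=0,i=1
  #..## -> .   bit 19 = 0  t=1,i=4
  #..#. -> #   bit 18 = 1  t=0,i=12
  #...# -> #   bit 17 = 1  t=0,i=17
  #.... -> .   bit 16 = 0  t=0,i=3
  .#### -> .   bit 15 = 0  t=1,i=13
  .###. -> #   bit 14 = 1  t=1,i=6
  .##.# -> #   bit 13 = 1  t=0,i=7
  .##.. -> .   bit 12 = 0  t=0,i=10
  .#.## -> .   bit 11 = 0  t=3,i=6
  .#.#. -> #   bit 10 = 1  t=0,i=0
  .#..# -> #   bit 9 = 1  t=6,i=15
  .#... -> #   bit 8 = 1  t=0,i=2
  ..### -> #   bit 7 = 1  t=1,i=5
  ..##. -> #   bit 6 = 1  t=0,i=6
  ..#.# -> #   bit 5 = 1  t=0,i=13
  ..#.. -> .   bit 4 = 0  t=9,i=1
  ...## -> #   bit 3 = 1  t=0,i=5
  ...#. -> #   bit 2 = 1  t=0,i=18
  ....# -> .   bit 1 = 0  t=0,i=4
  ..... -> #   bit 0 = 1  t=2,i=15
  bits 01010101101101100110011111101101 = 1438017517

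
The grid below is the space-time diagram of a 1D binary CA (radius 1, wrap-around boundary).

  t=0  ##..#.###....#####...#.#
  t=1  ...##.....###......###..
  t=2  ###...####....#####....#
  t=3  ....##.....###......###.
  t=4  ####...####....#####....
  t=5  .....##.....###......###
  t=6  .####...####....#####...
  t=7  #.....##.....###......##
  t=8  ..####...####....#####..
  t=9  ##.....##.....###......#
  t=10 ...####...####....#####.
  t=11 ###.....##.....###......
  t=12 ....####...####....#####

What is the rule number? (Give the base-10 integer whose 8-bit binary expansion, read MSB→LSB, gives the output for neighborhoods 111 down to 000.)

  ### -> .   bit 7 = 0  t=0,i=0
  ##. -> .   bit 6 = 0  t=0,i=1
  #.# -> .   bit 5 = 0  t=0,i=5
  #.. -> .   bit 4 = 0  t=0,i=2
  .## -> .   bit 3 = 0  t=0,i=6
  .#. -> #   bit 2 = 1  t=0,i=4
  ..# -> #   bit 1 = 1  t=0,i=3
  ... -> #   bit 0 = 1  t=0,i=10
  bits 00000111 = 7

7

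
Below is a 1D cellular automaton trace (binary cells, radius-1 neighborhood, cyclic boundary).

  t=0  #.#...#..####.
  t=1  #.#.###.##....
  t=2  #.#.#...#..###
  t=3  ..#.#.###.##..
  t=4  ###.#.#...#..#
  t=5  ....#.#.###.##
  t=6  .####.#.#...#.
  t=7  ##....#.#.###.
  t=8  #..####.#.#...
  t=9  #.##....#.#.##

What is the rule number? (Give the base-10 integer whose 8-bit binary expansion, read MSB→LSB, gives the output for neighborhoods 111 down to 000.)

15

  ###|.  b7=0 t=0,i=10
  ##.|.  b6=0 t=0,i=12
  #.#|.  b5=0 t=0,i=1
  #..|.  b4=0 t=0,i=3
  .##|#  b3=1 t=0,i=9
  .#.|#  b2=1 t=0,i=0
  ..#|#  b1=1 t=0,i=5
  ...|#  b0=1 t=0,i=4
  bits 00001111 = 15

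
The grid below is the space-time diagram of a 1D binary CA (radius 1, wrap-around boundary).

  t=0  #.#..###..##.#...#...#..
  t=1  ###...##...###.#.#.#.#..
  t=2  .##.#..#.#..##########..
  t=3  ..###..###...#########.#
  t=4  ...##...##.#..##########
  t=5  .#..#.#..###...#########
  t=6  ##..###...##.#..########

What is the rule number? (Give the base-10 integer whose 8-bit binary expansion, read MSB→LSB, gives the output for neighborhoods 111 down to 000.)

  [7] ### => #  t=0,i=6
  [6] ##. => #  t=0,i=7
  [5] #.# => #  t=0,i=1
  [4] #.. => .  t=0,i=3
  [3] .## => .  t=0,i=5
  [2] .#. => #  t=0,i=0
  [1] ..# => .  t=0,i=4
  [0] ... => #  t=0,i=15
  bits 11100101 = 229

229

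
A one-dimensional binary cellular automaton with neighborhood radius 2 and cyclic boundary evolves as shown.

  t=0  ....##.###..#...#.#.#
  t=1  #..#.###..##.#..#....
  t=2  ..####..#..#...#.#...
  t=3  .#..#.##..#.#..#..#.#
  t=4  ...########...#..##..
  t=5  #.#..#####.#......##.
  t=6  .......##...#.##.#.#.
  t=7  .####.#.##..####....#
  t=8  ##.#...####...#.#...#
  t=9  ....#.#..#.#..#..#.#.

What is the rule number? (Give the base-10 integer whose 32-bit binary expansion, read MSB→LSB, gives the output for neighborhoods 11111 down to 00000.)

  #####|#  b31=1 t=4,i=5
  ####.|#  b30=1 t=2,i=4
  ###.#|.  b29=0 t=5,i=9
  ###..|.  b28=0 t=0,i=9
  ##.##|#  b27=1 t=0,i=6
  ##.#.|.  b26=0 t=1,i=12
  ##..#|#  b25=1 t=0,i=10
  ##...|#  b24=1 t=4,i=11
  #.###|#  b23=1 t=0,i=7
  #.##.|#  b22=1 t=3,i=6
  #.#.#|.  b21=0 t=0,i=18
  #.#..|.  b20=0 t=0,i=20
  #..##|.  b19=0 t=1,i=9
  #..#.|#  b18=1 t=0,i=11
  #...#|.  b17=0 t=0,i=14
  #....|.  b16=0 t=0,i=1
  .####|.  b15=0 t=2,i=3
  .###.|.  b14=0 t=0,i=8
  .##.#|#  b13=1 t=0,i=5
  .##..|#  b12=1 t=3,i=7
  .#.##|#  b11=1 t=1,i=4
  .#.#.|.  b10=0 t=0,i=17
  .#..#|.  b9=0 t=1,i=1
  .#...|#  b8=1 t=0,i=0
  ..###|.  b7=0 t=2,i=2
  ..##.|.  b6=0 t=0,i=4
  ..#.#|#  b5=1 t=0,i=16
  ..#..|.  b4=0 t=0,i=12
  ...##|#  b3=1 t=0,i=3
  ...#.|.  b2=0 t=0,i=15
  ....#|.  b1=0 t=0,i=2
  .....|#  b0=1 t=2,i=20
  bits 11001011110001000011100100101001 = 3418634537

3418634537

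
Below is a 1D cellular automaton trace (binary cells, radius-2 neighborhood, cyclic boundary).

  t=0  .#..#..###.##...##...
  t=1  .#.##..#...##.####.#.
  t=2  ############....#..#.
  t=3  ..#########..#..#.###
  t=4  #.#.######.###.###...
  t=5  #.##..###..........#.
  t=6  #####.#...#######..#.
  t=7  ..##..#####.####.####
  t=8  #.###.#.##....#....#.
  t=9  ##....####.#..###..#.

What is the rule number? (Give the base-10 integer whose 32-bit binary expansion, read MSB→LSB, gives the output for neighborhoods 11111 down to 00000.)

3262585337

  nb #####: next=#  (t=2,i=2, bit31=1)
  nb ####.: next=#  (t=1,i=16, bit30=1)
  nb ###.#: next=.  (t=0,i=9, bit29=0)
  nb ###..: next=.  (t=2,i=11, bit28=0)
  nb ##.##: next=.  (t=0,i=10, bit27=0)
  nb ##.#.: next=.  (t=1,i=18, bit26=0)
  nb ##..#: next=#  (t=1,i=5, bit25=1)
  nb ##...: next=.  (t=0,i=13, bit24=0)
  nb #.###: next=.  (t=1,i=14, bit23=0)
  nb #.##.: next=#  (t=0,i=11, bit22=1)
  nb #.#.#: next=#  (t=4,i=2, bit21=1)
  nb #.#..: next=#  (t=1,i=19, bit20=1)
  nb #..##: next=.  (t=0,i=6, bit19=0)
  nb #..#.: next=#  (t=0,i=3, bit18=1)
  nb #...#: next=#  (t=0,i=14, bit17=1)
  nb #....: next=#  (t=0,i=19, bit16=1)
  nb .####: next=.  (t=1,i=15, bit15=0)
  nb .###.: next=.  (t=0,i=8, bit14=0)
  nb .##.#: next=.  (t=1,i=12, bit13=0)
  nb .##..: next=#  (t=0,i=12, bit12=1)
  nb .#.##: next=#  (t=1,i=2, bit11=1)
  nb .#.#.: next=.  (t=4,i=1, bit10=0)
  nb .#..#: next=.  (t=0,i=2, bit9=0)
  nb .#...: next=#  (t=1,i=8, bit8=1)
  nb ..###: next=#  (t=0,i=7, bit7=1)
  nb ..##.: next=#  (t=0,i=16, bit6=1)
  nb ..#.#: next=#  (t=1,i=1, bit5=1)
  nb ..#..: next=#  (t=0,i=1, bit4=1)
  nb ...##: next=#  (t=0,i=15, bit3=1)
  nb ...#.: next=.  (t=0,i=0, bit2=0)
  nb ....#: next=.  (t=0,i=20, bit1=0)
  nb .....: next=#  (t=5,i=11, bit0=1)
  bits 11000010011101110001100111111001 = 3262585337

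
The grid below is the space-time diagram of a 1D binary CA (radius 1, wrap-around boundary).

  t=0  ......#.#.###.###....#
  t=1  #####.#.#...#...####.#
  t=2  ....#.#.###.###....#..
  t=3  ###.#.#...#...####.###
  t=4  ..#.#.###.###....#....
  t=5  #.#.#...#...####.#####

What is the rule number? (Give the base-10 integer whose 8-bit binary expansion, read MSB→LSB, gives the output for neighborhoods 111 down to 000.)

85

  ###|.  b7=0 t=0,i=11
  ##.|#  b6=1 t=0,i=12
  #.#|.  b5=0 t=0,i=7
  #..|#  b4=1 t=0,i=0
  .##|.  b3=0 t=0,i=10
  .#.|#  b2=1 t=0,i=6
  ..#|.  b1=0 t=0,i=5
  ...|#  b0=1 t=0,i=1
  bits 01010101 = 85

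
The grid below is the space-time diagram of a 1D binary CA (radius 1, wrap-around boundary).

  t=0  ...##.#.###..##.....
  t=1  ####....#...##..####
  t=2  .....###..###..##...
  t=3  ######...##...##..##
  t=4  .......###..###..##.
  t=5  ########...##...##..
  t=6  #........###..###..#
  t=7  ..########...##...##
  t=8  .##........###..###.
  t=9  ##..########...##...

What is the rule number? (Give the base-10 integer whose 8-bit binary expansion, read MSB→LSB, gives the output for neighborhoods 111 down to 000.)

11

  nb ###: next=.  (t=0,i=9, bit7=0)
  nb ##.: next=.  (t=0,i=4, bit6=0)
  nb #.#: next=.  (t=0,i=5, bit5=0)
  nb #..: next=.  (t=0,i=11, bit4=0)
  nb .##: next=#  (t=0,i=3, bit3=1)
  nb .#.: next=.  (t=0,i=6, bit2=0)
  nb ..#: next=#  (t=0,i=2, bit1=1)
  nb ...: next=#  (t=0,i=0, bit0=1)
  bits 00001011 = 11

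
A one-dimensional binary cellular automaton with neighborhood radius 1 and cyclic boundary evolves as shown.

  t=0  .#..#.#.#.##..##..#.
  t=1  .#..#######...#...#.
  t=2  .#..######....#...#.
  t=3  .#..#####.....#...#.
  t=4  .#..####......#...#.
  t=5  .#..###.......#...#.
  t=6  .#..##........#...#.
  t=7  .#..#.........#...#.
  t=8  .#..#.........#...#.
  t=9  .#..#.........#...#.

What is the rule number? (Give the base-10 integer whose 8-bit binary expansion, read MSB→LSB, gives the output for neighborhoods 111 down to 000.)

172

  nb ###: next=#  (t=1,i=5, bit7=1)
  nb ##.: next=.  (t=0,i=11, bit6=0)
  nb #.#: next=#  (t=0,i=5, bit5=1)
  nb #..: next=.  (t=0,i=2, bit4=0)
  nb .##: next=#  (t=0,i=10, bit3=1)
  nb .#.: next=#  (t=0,i=1, bit2=1)
  nb ..#: next=.  (t=0,i=0, bit1=0)
  nb ...: next=.  (t=1,i=12, bit0=0)
  bits 10101100 = 172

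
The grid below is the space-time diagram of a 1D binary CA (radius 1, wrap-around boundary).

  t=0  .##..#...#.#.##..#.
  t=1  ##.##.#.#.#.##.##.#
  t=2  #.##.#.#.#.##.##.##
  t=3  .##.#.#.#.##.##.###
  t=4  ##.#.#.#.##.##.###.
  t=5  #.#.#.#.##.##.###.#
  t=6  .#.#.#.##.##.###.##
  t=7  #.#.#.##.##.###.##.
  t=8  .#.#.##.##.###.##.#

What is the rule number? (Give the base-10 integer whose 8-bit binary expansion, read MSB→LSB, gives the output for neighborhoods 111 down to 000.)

186

  ###|#  b7=1 t=1,i=0
  ##.|.  b6=0 t=0,i=2
  #.#|#  b5=1 t=0,i=10
  #..|#  b4=1 t=0,i=3
  .##|#  b3=1 t=0,i=1
  .#.|.  b2=0 t=0,i=5
  ..#|#  b1=1 t=0,i=0
  ...|.  b0=0 t=0,i=7
  bits 10111010 = 186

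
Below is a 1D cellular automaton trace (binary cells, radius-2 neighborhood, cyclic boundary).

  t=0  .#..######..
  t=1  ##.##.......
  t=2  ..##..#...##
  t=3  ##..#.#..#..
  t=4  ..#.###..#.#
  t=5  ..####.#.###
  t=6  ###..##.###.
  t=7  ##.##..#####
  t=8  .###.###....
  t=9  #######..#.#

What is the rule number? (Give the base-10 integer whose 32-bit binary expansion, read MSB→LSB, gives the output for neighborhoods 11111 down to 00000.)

785992894

  nb #####: next=.  (t=0,i=6, bit31=0)
  nb ####.: next=.  (t=0,i=8, bit30=0)
  nb ###.#: next=#  (t=5,i=5, bit29=1)
  nb ###..: next=.  (t=0,i=9, bit28=0)
  nb ##.##: next=#  (t=1,i=2, bit27=1)
  nb ##.#.: next=#  (t=5,i=6, bit26=1)
  nb ##..#: next=#  (t=2,i=0, bit25=1)
  nb ##...: next=.  (t=0,i=10, bit24=0)
  nb #.###: next=#  (t=4,i=4, bit23=1)
  nb #.##.: next=#  (t=1,i=3, bit22=1)
  nb #.#.#: next=.  (t=5,i=7, bit21=0)
  nb #.#..: next=#  (t=3,i=6, bit20=1)
  nb #..##: next=#  (t=0,i=3, bit19=1)
  nb #..#.: next=.  (t=2,i=5, bit18=0)
  nb #...#: next=.  (t=0,i=11, bit17=0)
  nb #....: next=#  (t=1,i=6, bit16=1)
  nb .####: next=.  (t=0,i=5, bit15=0)
  nb .###.: next=#  (t=4,i=5, bit14=1)
  nb .##.#: next=.  (t=1,i=1, bit13=0)
  nb .##..: next=.  (t=1,i=4, bit12=0)
  nb .#.##: next=#  (t=4,i=3, bit11=1)
  nb .#.#.: next=#  (t=3,i=5, bit10=1)
  nb .#..#: next=.  (t=0,i=2, bit9=0)
  nb .#...: next=.  (t=2,i=7, bit8=0)
  nb ..###: next=#  (t=0,i=4, bit7=1)
  nb ..##.: next=.  (t=1,i=0, bit6=0)
  nb ..#.#: next=#  (t=3,i=4, bit5=1)
  nb ..#..: next=#  (t=0,i=1, bit4=1)
  nb ...##: next=#  (t=1,i=11, bit3=1)
  nb ...#.: next=#  (t=0,i=0, bit2=1)
  nb ....#: next=#  (t=1,i=10, bit1=1)
  nb .....: next=.  (t=1,i=7, bit0=0)
  bits 00101110110110010100110010111110 = 785992894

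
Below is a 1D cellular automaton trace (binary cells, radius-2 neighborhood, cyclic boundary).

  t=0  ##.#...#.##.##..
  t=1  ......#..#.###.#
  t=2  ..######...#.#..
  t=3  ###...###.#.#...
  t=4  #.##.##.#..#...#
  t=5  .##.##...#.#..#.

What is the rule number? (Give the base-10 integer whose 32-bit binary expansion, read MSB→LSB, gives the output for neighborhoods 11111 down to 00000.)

2043156127

  ##### -> .   bit 31 = 0  t=2,i=4
  ####. -> #   bit 30 = 1  t=2,i=6
  ###.# -> #   bit 29 = 1  t=1,i=13
  ###.. -> #   bit 28 = 1  t=2,i=7
  ##.## -> #   bit 27 = 1  t=0,i=11
  ##.#. -> .   bit 26 = 0  t=0,i=2
  ##..# -> .   bit 25 = 0  t=0,i=14
  ##... -> #   bit 24 = 1  t=2,i=8
  #.### -> #   bit 23 = 1  t=1,i=11
  #.##. -> #   bit 22 = 1  t=0,i=9
  #.#.# -> .   bit 21 = 0  t=3,i=10
  #.#.. -> .   bit 20 = 0  t=0,i=3
  #..## -> #   bit 19 = 1  t=0,i=15
  #..#. -> .   bit 18 = 0  t=1,i=8
  #...# -> .   bit 17 = 0  t=0,i=5
  #.... -> .   bit 16 = 0  t=1,i=1
  .#### -> .   bit 15 = 0  t=2,i=3
  .###. -> .   bit 14 = 0  t=1,i=12
  .##.# -> .   bit 13 = 0  t=0,i=1
  .##.. -> #   bit 12 = 1  t=0,i=13
  .#.## -> .   bit 11 = 0  t=0,i=8
  .#.#. -> #   bit 10 = 1  t=2,i=12
  .#..# -> #   bit 9 = 1  t=1,i=7
  .#... -> .   bit 8 = 0  t=0,i=4
  ..### -> #   bit 7 = 1  t=2,i=2
  ..##. -> .   bit 6 = 0  t=0,i=0
  ..#.# -> .   bit 5 = 0  t=0,i=7
  ..#.. -> #   bit 4 = 1  t=1,i=6
  ...## -> #   bit 3 = 1  t=2,i=1
  ...#. -> #   bit 2 = 1  t=0,i=6
  ....# -> #   bit 1 = 1  t=1,i=4
  ..... -> #   bit 0 = 1  t=1,i=2
  bits 01111001110010000001011010011111 = 2043156127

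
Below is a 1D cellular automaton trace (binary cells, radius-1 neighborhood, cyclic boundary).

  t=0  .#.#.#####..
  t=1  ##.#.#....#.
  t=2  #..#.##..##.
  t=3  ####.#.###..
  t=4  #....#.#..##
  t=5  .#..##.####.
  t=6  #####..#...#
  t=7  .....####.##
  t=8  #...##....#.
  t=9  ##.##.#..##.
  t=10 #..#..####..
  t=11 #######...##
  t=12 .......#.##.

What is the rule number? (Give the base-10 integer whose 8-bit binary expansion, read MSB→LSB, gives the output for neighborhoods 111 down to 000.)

  nb ###: next=.  (t=0,i=6, bit7=0)
  nb ##.: next=.  (t=0,i=9, bit6=0)
  nb #.#: next=.  (t=0,i=2, bit5=0)
  nb #..: next=#  (t=0,i=10, bit4=1)
  nb .##: next=#  (t=0,i=5, bit3=1)
  nb .#.: next=#  (t=0,i=1, bit2=1)
  nb ..#: next=#  (t=0,i=0, bit1=1)
  nb ...: next=.  (t=0,i=11, bit0=0)
  bits 00011110 = 30

30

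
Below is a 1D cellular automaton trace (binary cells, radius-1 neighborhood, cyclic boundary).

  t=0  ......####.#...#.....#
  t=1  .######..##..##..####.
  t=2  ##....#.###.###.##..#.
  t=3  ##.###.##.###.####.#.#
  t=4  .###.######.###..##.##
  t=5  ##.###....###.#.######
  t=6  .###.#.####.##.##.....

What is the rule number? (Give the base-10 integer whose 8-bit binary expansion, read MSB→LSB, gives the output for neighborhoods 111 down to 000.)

107

  ### -> .   bit 7 = 0  t=0,i=7
  ##. -> #   bit 6 = 1  t=0,i=9
  #.# -> #   bit 5 = 1  t=0,i=10
  #.. -> .   bit 4 = 0  t=0,i=0
  .## -> #   bit 3 = 1  t=0,i=6
  .#. -> .   bit 2 = 0  t=0,i=11
  ..# -> #   bit 1 = 1  t=0,i=5
  ... -> #   bit 0 = 1  t=0,i=1
  bits 01101011 = 107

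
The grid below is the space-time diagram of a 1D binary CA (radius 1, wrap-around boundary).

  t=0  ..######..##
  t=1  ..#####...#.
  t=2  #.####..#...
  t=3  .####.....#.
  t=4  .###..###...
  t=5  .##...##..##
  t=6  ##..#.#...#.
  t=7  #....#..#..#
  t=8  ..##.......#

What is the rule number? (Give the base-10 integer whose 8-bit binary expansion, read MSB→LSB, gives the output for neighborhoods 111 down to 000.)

  ### -> #   bit 7 = 1  t=0,i=3
  ##. -> .   bit 6 = 0  t=0,i=7
  #.# -> #   bit 5 = 1  t=2,i=1
  #.. -> .   bit 4 = 0  t=0,i=0
  .## -> #   bit 3 = 1  t=0,i=2
  .#. -> .   bit 2 = 0  t=1,i=10
  ..# -> .   bit 1 = 0  t=0,i=1
  ... -> #   bit 0 = 1  t=1,i=0
  bits 10101001 = 169

169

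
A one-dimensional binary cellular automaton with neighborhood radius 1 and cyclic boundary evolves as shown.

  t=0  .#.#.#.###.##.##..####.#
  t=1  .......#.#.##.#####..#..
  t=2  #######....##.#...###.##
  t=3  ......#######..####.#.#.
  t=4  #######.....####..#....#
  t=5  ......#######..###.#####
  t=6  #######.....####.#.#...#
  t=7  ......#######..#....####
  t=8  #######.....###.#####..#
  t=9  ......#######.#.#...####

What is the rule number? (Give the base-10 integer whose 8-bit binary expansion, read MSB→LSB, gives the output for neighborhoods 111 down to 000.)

  [7] ### => .  t=0,i=8
  [6] ##. => #  t=0,i=9
  [5] #.# => .  t=0,i=0
  [4] #.. => #  t=0,i=16
  [3] .## => #  t=0,i=7
  [2] .#. => .  t=0,i=1
  [1] ..# => #  t=0,i=17
  [0] ... => #  t=1,i=0
  bits 01011011 = 91

91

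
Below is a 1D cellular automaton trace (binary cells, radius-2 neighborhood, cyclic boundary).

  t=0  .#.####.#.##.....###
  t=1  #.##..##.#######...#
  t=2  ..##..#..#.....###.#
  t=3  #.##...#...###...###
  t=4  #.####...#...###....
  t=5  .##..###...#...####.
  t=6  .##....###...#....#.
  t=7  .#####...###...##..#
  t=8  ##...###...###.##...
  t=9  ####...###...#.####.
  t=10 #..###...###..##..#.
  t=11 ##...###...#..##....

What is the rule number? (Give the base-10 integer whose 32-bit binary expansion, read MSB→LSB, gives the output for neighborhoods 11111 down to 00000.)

903027267

  [31] ##### => .  t=1,i=11
  [30] ####. => .  t=0,i=5
  [29] ###.# => #  t=0,i=6
  [28] ###.. => #  t=1,i=15
  [27] ##.## => .  t=1,i=1
  [26] ##.#. => #  t=0,i=0
  [25] ##..# => .  t=1,i=4
  [24] ##... => #  t=0,i=12
  [23] #.### => #  t=0,i=3
  [22] #.##. => #  t=0,i=10
  [21] #.#.# => .  t=0,i=1
  [20] #.#.. => #  t=2,i=19
  [19] #..## => .  t=1,i=5
  [18] #..#. => .  t=2,i=5
  [17] #...# => #  t=1,i=17
  [16] #.... => #  t=0,i=13
  [15] .#### => .  t=0,i=4
  [14] .###. => .  t=0,i=18
  [13] .##.# => .  t=1,i=0
  [12] .##.. => #  t=0,i=11
  [11] .#.## => #  t=0,i=2
  [10] .#.#. => .  t=10,i=19
  [9] .#..# => #  t=2,i=0
  [8] .#... => .  t=2,i=10
  [7] ..### => .  t=0,i=17
  [6] ..##. => #  t=1,i=6
  [5] ..#.# => .  t=4,i=0
  [4] ..#.. => .  t=2,i=6
  [3] ...## => .  t=0,i=16
  [2] ...#. => .  t=3,i=6
  [1] ....# => #  t=0,i=15
  [0] ..... => #  t=0,i=14
  bits 00110101110100110001101001000011 = 903027267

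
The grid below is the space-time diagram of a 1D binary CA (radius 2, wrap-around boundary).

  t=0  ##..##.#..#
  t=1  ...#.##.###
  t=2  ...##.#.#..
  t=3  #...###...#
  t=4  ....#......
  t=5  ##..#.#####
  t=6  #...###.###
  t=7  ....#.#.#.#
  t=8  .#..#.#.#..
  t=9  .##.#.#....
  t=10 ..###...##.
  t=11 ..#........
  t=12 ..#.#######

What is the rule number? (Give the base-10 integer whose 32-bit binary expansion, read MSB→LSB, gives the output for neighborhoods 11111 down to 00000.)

3836291761

  nb #####: next=#  (t=5,i=8, bit31=1)
  nb ####.: next=#  (t=5,i=0, bit30=1)
  nb ###.#: next=#  (t=6,i=6, bit29=1)
  nb ###..: next=.  (t=0,i=1, bit28=0)
  nb ##.##: next=.  (t=1,i=7, bit27=0)
  nb ##.#.: next=#  (t=0,i=6, bit26=1)
  nb ##..#: next=.  (t=0,i=2, bit25=0)
  nb ##...: next=.  (t=1,i=0, bit24=0)
  nb #.###: next=#  (t=1,i=8, bit23=1)
  nb #.##.: next=.  (t=1,i=5, bit22=0)
  nb #.#.#: next=#  (t=2,i=6, bit21=1)
  nb #.#..: next=.  (t=0,i=7, bit20=0)
  nb #..##: next=#  (t=0,i=3, bit19=1)
  nb #..#.: next=.  (t=5,i=3, bit18=0)
  nb #...#: next=.  (t=1,i=1, bit17=0)
  nb #....: next=#  (t=2,i=10, bit16=1)
  nb .####: next=.  (t=5,i=7, bit15=0)
  nb .###.: next=.  (t=0,i=0, bit14=0)
  nb .##.#: next=#  (t=0,i=5, bit13=1)
  nb .##..: next=.  (t=3,i=0, bit12=0)
  nb .#.##: next=#  (t=1,i=4, bit11=1)
  nb .#.#.: next=.  (t=2,i=7, bit10=0)
  nb .#..#: next=#  (t=0,i=8, bit9=1)
  nb .#...: next=.  (t=2,i=9, bit8=0)
  nb ..###: next=#  (t=0,i=10, bit7=1)
  nb ..##.: next=.  (t=0,i=4, bit6=0)
  nb ..#.#: next=#  (t=1,i=3, bit5=1)
  nb ..#..: next=#  (t=4,i=4, bit4=1)
  nb ...##: next=.  (t=2,i=2, bit3=0)
  nb ...#.: next=.  (t=1,i=2, bit2=0)
  nb ....#: next=.  (t=2,i=1, bit1=0)
  nb .....: next=#  (t=2,i=0, bit0=1)
  bits 11100100101010010010101010110001 = 3836291761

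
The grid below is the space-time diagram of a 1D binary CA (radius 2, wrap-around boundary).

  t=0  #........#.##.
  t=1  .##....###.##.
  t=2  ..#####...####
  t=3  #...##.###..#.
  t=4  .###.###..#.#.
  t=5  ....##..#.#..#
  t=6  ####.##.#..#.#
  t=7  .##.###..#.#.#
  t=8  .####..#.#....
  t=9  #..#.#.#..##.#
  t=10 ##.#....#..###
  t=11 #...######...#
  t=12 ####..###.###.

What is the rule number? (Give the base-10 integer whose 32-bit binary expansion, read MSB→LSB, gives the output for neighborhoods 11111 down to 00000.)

  nb #####: next=#  (t=2,i=4, bit31=1)
  nb ####.: next=#  (t=2,i=5, bit30=1)
  nb ###.#: next=.  (t=1,i=9, bit29=0)
  nb ###..: next=.  (t=2,i=6, bit28=0)
  nb ##.##: next=#  (t=1,i=10, bit27=1)
  nb ##.#.: next=.  (t=0,i=13, bit26=0)
  nb ##..#: next=#  (t=1,i=13, bit25=1)
  nb ##...: next=#  (t=1,i=3, bit24=1)
  nb #.###: next=#  (t=3,i=7, bit23=1)
  nb #.##.: next=#  (t=0,i=11, bit22=1)
  nb #.#.#: next=.  (t=7,i=11, bit21=0)
  nb #.#..: next=.  (t=0,i=0, bit20=0)
  nb #..##: next=.  (t=1,i=0, bit19=0)
  nb #..#.: next=.  (t=3,i=11, bit18=0)
  nb #...#: next=#  (t=2,i=8, bit17=1)
  nb #....: next=#  (t=0,i=2, bit16=1)
  nb .####: next=.  (t=2,i=3, bit15=0)
  nb .###.: next=.  (t=1,i=8, bit14=0)
  nb .##.#: next=#  (t=0,i=12, bit13=1)
  nb .##..: next=#  (t=1,i=2, bit12=1)
  nb .#.##: next=.  (t=0,i=10, bit11=0)
  nb .#.#.: next=.  (t=3,i=13, bit10=0)
  nb .#..#: next=#  (t=4,i=13, bit9=1)
  nb .#...: next=#  (t=0,i=1, bit8=1)
  nb ..###: next=.  (t=1,i=7, bit7=0)
  nb ..##.: next=.  (t=1,i=1, bit6=0)
  nb ..#.#: next=#  (t=0,i=9, bit5=1)
  nb ..#..: next=#  (t=5,i=13, bit4=1)
  nb ...##: next=#  (t=1,i=6, bit3=1)
  nb ...#.: next=#  (t=0,i=8, bit2=1)
  nb ....#: next=#  (t=0,i=7, bit1=1)
  nb .....: next=.  (t=0,i=3, bit0=0)
  bits 11001011110000110011001100111110 = 3418567486

3418567486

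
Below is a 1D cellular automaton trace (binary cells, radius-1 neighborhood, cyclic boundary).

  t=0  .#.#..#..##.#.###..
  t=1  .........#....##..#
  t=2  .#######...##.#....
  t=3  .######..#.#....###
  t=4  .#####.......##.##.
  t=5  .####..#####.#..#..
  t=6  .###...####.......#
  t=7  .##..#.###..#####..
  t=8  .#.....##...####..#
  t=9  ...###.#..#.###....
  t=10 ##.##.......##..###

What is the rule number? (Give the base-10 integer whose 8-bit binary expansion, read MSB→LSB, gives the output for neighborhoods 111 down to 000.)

  ### -> #   bit 7 = 1  t=0,i=15
  ##. -> .   bit 6 = 0  t=0,i=10
  #.# -> .   bit 5 = 0  t=0,i=2
  #.. -> .   bit 4 = 0  t=0,i=4
  .## -> #   bit 3 = 1  t=0,i=9
  .#. -> .   bit 2 = 0  t=0,i=1
  ..# -> .   bit 1 = 0  t=0,i=0
  ... -> #   bit 0 = 1  t=0,i=18
  bits 10001001 = 137

137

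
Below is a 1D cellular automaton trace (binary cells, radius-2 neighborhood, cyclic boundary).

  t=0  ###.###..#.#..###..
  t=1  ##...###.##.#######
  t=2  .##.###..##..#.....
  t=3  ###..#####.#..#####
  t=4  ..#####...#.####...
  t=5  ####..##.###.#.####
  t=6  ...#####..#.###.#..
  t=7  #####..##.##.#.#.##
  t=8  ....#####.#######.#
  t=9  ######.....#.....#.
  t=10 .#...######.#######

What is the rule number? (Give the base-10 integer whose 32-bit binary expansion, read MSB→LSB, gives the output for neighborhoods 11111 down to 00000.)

  nb #####: next=.  (t=1,i=14, bit31=0)
  nb ####.: next=.  (t=1,i=0, bit30=0)
  nb ###.#: next=.  (t=0,i=2, bit29=0)
  nb ###..: next=#  (t=0,i=6, bit28=1)
  nb ##.##: next=.  (t=0,i=3, bit27=0)
  nb ##.#.: next=#  (t=3,i=10, bit26=1)
  nb ##..#: next=#  (t=0,i=7, bit25=1)
  nb ##...: next=#  (t=1,i=2, bit24=1)
  nb #.###: next=.  (t=0,i=4, bit23=0)
  nb #.##.: next=#  (t=1,i=9, bit22=1)
  nb #.#.#: next=#  (t=5,i=13, bit21=1)
  nb #.#..: next=.  (t=0,i=11, bit20=0)
  nb #..##: next=#  (t=0,i=13, bit19=1)
  nb #..#.: next=.  (t=0,i=8, bit18=0)
  nb #...#: next=.  (t=1,i=3, bit17=0)
  nb #....: next=#  (t=2,i=15, bit16=1)
  nb .####: next=#  (t=1,i=13, bit15=1)
  nb .###.: next=#  (t=0,i=1, bit14=1)
  nb .##.#: next=#  (t=1,i=10, bit13=1)
  nb .##..: next=.  (t=2,i=10, bit12=0)
  nb .#.##: next=#  (t=4,i=11, bit11=1)
  nb .#.#.: next=#  (t=0,i=10, bit10=1)
  nb .#..#: next=#  (t=0,i=12, bit9=1)
  nb .#...: next=#  (t=2,i=14, bit8=1)
  nb ..###: next=#  (t=0,i=0, bit7=1)
  nb ..##.: next=#  (t=2,i=1, bit6=1)
  nb ..#.#: next=#  (t=0,i=9, bit5=1)
  nb ..#..: next=.  (t=2,i=13, bit4=0)
  nb ...##: next=#  (t=1,i=4, bit3=1)
  nb ...#.: next=#  (t=4,i=9, bit2=1)
  nb ....#: next=#  (t=2,i=18, bit1=1)
  nb .....: next=#  (t=2,i=16, bit0=1)
  bits 00010111011010011110111111101111 = 392818671

392818671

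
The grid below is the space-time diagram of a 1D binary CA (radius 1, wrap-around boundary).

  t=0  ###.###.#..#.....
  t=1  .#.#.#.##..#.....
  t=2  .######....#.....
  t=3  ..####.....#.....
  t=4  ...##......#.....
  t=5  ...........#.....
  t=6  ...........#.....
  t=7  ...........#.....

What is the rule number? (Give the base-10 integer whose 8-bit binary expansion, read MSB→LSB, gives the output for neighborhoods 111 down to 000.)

164

  [7] ### => #  t=0,i=1
  [6] ##. => .  t=0,i=2
  [5] #.# => #  t=0,i=3
  [4] #.. => .  t=0,i=9
  [3] .## => .  t=0,i=0
  [2] .#. => #  t=0,i=8
  [1] ..# => .  t=0,i=10
  [0] ... => .  t=0,i=13
  bits 10100100 = 164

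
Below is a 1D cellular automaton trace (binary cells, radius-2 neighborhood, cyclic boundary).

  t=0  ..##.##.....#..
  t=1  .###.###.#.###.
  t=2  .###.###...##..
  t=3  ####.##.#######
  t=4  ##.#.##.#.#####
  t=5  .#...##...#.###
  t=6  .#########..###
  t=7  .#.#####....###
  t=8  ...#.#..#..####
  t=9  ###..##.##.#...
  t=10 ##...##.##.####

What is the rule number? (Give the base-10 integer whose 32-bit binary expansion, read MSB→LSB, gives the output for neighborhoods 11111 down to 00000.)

2714923997

  [31] ##### => #  t=3,i=0
  [30] ####. => .  t=3,i=2
  [29] ###.# => #  t=1,i=3
  [28] ###.. => .  t=1,i=13
  [27] ##.## => .  t=0,i=4
  [26] ##.#. => .  t=1,i=8
  [25] ##..# => .  t=1,i=14
  [24] ##... => #  t=0,i=7
  [23] #.### => #  t=1,i=5
  [22] #.##. => #  t=0,i=5
  [21] #.#.# => .  t=1,i=9
  [20] #.#.. => #  t=5,i=1
  [19] #..## => .  t=1,i=0
  [18] #..#. => .  t=8,i=7
  [17] #...# => #  t=2,i=9
  [16] #.... => .  t=0,i=8
  [15] .#### => .  t=3,i=9
  [14] .###. => #  t=1,i=2
  [13] .##.# => #  t=0,i=3
  [12] .##.. => #  t=0,i=6
  [11] .#.## => .  t=1,i=10
  [10] .#.#. => .  t=8,i=4
  [9] .#..# => #  t=8,i=6
  [8] .#... => #  t=0,i=13
  [7] ..### => #  t=1,i=1
  [6] ..##. => #  t=0,i=2
  [5] ..#.# => .  t=5,i=10
  [4] ..#.. => #  t=0,i=12
  [3] ...## => #  t=0,i=1
  [2] ...#. => #  t=0,i=11
  [1] ....# => .  t=0,i=0
  [0] ..... => #  t=0,i=9
  bits 10100001110100100111001111011101 = 2714923997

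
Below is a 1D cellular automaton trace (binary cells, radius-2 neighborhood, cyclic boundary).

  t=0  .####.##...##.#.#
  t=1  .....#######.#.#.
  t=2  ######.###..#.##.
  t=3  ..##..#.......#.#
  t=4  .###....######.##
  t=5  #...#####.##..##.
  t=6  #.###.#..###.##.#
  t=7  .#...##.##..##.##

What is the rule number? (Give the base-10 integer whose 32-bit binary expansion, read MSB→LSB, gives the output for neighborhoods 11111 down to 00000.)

2371556559

  #####|#  b31=1 t=1,i=7
  ####.|.  b30=0 t=0,i=3
  ###.#|.  b29=0 t=0,i=4
  ###..|.  b28=0 t=2,i=9
  ##.##|#  b27=1 t=0,i=5
  ##.#.|#  b26=1 t=0,i=13
  ##..#|.  b25=0 t=2,i=10
  ##...|#  b24=1 t=0,i=8
  #.###|.  b23=0 t=0,i=1
  #.##.|#  b22=1 t=0,i=6
  #.#.#|.  b21=0 t=0,i=14
  #.#..|#  b20=1 t=1,i=15
  #..##|#  b19=1 t=3,i=1
  #..#.|.  b18=0 t=2,i=11
  #...#|#  b17=1 t=0,i=9
  #....|#  b16=1 t=1,i=0
  .####|.  b15=0 t=0,i=2
  .###.|.  b14=0 t=2,i=8
  .##.#|.  b13=0 t=0,i=12
  .##..|#  b12=1 t=0,i=7
  .#.##|.  b11=0 t=0,i=0
  .#.#.|#  b10=1 t=0,i=15
  .#..#|.  b9=0 t=3,i=0
  .#...|.  b8=0 t=1,i=16
  ..###|#  b7=1 t=1,i=5
  ..##.|#  b6=1 t=0,i=11
  ..#.#|.  b5=0 t=2,i=12
  ..#..|.  b4=0 t=3,i=6
  ...##|#  b3=1 t=0,i=10
  ...#.|#  b2=1 t=3,i=13
  ....#|#  b1=1 t=1,i=3
  .....|#  b0=1 t=1,i=1
  bits 10001101010110110001010011001111 = 2371556559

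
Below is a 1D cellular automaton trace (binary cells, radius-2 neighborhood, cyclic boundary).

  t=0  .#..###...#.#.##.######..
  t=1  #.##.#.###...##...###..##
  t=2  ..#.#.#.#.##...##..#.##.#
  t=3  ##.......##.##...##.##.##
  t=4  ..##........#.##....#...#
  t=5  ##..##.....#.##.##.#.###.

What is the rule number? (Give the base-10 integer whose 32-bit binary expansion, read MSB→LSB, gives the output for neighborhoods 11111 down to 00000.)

  ##### -> #   bit 31 = 1  t=0,i=19
  ####. -> .   bit 30 = 0  t=0,i=21
  ###.# -> .   bit 29 = 0  t=1,i=0
  ###.. -> .   bit 28 = 0  t=0,i=6
  ##.## -> .   bit 27 = 0  t=0,i=16
  ##.#. -> #   bit 26 = 1  t=1,i=4
  ##..# -> #   bit 25 = 1  t=1,i=21
  ##... -> #   bit 24 = 1  t=0,i=7
  #.### -> .   bit 23 = 0  t=0,i=17
  #.##. -> #   bit 22 = 1  t=0,i=14
  #.#.# -> .   bit 21 = 0  t=0,i=12
  #.#.. -> #   bit 20 = 1  t=2,i=24
  #..## -> #   bit 19 = 1  t=0,i=3
  #..#. -> #   bit 18 = 1  t=2,i=1
  #...# -> #   bit 17 = 1  t=0,i=8
  #.... -> #   bit 16 = 1  t=3,i=3
  .#### -> #   bit 15 = 1  t=0,i=18
  .###. -> #   bit 14 = 1  t=0,i=5
  .##.# -> .   bit 13 = 0  t=0,i=15
  .##.. -> .   bit 12 = 0  t=1,i=14
  .#.## -> #   bit 11 = 1  t=0,i=13
  .#.#. -> .   bit 10 = 0  t=0,i=11
  .#..# -> #   bit 9 = 1  t=0,i=2
  .#... -> #   bit 8 = 1  t=4,i=21
  ..### -> .   bit 7 = 0  t=0,i=4
  ..##. -> .   bit 6 = 0  t=1,i=13
  ..#.# -> .   bit 5 = 0  t=0,i=10
  ..#.. -> .   bit 4 = 0  t=0,i=1
  ...## -> .   bit 3 = 0  t=1,i=12
  ...#. -> #   bit 2 = 1  t=0,i=0
  ....# -> .   bit 1 = 0  t=3,i=7
  ..... -> .   bit 0 = 0  t=3,i=4
  bits 10000111010111111100101100000100 = 2271202052

2271202052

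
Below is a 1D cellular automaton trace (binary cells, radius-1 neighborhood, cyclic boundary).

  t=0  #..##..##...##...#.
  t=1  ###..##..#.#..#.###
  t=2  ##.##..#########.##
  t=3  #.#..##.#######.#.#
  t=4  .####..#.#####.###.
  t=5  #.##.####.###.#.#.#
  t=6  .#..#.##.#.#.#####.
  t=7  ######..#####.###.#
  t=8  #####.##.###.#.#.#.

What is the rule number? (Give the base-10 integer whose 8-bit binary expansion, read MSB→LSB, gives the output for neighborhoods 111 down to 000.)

182

  ### -> #   bit 7 = 1  t=1,i=0
  ##. -> .   bit 6 = 0  t=0,i=4
  #.# -> #   bit 5 = 1  t=0,i=18
  #.. -> #   bit 4 = 1  t=0,i=1
  .## -> .   bit 3 = 0  t=0,i=3
  .#. -> #   bit 2 = 1  t=0,i=0
  ..# -> #   bit 1 = 1  t=0,i=2
  ... -> .   bit 0 = 0  t=0,i=10
  bits 10110110 = 182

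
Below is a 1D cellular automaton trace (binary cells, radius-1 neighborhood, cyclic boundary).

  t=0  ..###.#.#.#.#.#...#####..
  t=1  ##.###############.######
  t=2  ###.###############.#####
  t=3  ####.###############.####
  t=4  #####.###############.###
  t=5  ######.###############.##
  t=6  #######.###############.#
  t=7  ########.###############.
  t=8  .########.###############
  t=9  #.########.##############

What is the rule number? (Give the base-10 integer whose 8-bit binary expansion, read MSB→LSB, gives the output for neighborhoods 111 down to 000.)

247

  nb ###: next=#  (t=0,i=3, bit7=1)
  nb ##.: next=#  (t=0,i=4, bit6=1)
  nb #.#: next=#  (t=0,i=5, bit5=1)
  nb #..: next=#  (t=0,i=15, bit4=1)
  nb .##: next=.  (t=0,i=2, bit3=0)
  nb .#.: next=#  (t=0,i=6, bit2=1)
  nb ..#: next=#  (t=0,i=1, bit1=1)
  nb ...: next=#  (t=0,i=0, bit0=1)
  bits 11110111 = 247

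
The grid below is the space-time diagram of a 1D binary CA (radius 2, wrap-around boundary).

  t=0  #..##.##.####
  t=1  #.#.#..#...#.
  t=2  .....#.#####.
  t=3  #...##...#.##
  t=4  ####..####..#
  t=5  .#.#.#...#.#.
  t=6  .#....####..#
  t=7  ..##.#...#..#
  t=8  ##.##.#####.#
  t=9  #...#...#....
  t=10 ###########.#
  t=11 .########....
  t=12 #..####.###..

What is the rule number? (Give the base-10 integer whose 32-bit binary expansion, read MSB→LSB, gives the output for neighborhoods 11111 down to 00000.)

  ##### -> #   bit 31 = 1  t=0,i=11
  ####. -> .   bit 30 = 0  t=0,i=12
  ###.# -> .   bit 29 = 0  t=8,i=1
  ###.. -> #   bit 28 = 1  t=0,i=0
  ##.## -> .   bit 27 = 0  t=0,i=5
  ##.#. -> #   bit 26 = 1  t=7,i=4
  ##..# -> .   bit 25 = 0  t=0,i=1
  ##... -> #   bit 24 = 1  t=2,i=12
  #.### -> .   bit 23 = 0  t=0,i=9
  #.##. -> .   bit 22 = 0  t=0,i=6
  #.#.# -> .   bit 21 = 0  t=1,i=0
  #.#.. -> .   bit 20 = 0  t=1,i=4
  #..## -> #   bit 19 = 1  t=0,i=2
  #..#. -> .   bit 18 = 0  t=1,i=6
  #...# -> #   bit 17 = 1  t=1,i=9
  #.... -> #   bit 16 = 1  t=2,i=0
  .#### -> .   bit 15 = 0  t=0,i=10
  .###. -> #   bit 14 = 1  t=3,i=12
  .##.# -> #   bit 13 = 1  t=0,i=4
  .##.. -> .   bit 12 = 0  t=3,i=5
  .#.## -> .   bit 11 = 0  t=2,i=6
  .#.#. -> .   bit 10 = 0  t=1,i=1
  .#..# -> #   bit 9 = 1  t=1,i=5
  .#... -> #   bit 8 = 1  t=1,i=8
  ..### -> .   bit 7 = 0  t=4,i=6
  ..##. -> .   bit 6 = 0  t=0,i=3
  ..#.# -> #   bit 5 = 1  t=1,i=11
  ..#.. -> #   bit 4 = 1  t=1,i=7
  ...## -> #   bit 3 = 1  t=3,i=3
  ...#. -> #   bit 2 = 1  t=1,i=10
  ....# -> .   bit 1 = 0  t=2,i=3
  ..... -> .   bit 0 = 0  t=2,i=1
  bits 10010101000010110110001100111100 = 2500551484

2500551484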